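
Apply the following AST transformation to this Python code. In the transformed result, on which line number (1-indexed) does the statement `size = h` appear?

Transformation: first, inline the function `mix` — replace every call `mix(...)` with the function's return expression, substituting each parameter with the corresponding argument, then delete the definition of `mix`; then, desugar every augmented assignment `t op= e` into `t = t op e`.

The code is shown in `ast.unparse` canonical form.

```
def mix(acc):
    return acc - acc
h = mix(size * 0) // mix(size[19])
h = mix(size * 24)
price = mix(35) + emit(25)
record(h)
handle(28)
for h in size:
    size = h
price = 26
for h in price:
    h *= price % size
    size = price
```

Transformed code:
h = (size * 0 - size * 0) // (size[19] - size[19])
h = size * 24 - size * 24
price = 35 - 35 + emit(25)
record(h)
handle(28)
for h in size:
    size = h
price = 26
for h in price:
    h = h * (price % size)
    size = price

7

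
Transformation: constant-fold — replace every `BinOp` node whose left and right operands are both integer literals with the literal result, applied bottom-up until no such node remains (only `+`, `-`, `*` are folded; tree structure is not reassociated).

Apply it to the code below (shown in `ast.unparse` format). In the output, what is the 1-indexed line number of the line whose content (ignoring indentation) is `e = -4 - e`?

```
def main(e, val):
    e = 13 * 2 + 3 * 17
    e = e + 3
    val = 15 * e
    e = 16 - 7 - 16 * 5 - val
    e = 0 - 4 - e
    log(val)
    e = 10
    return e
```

6

Transformed code:
def main(e, val):
    e = 77
    e = e + 3
    val = 15 * e
    e = -71 - val
    e = -4 - e
    log(val)
    e = 10
    return e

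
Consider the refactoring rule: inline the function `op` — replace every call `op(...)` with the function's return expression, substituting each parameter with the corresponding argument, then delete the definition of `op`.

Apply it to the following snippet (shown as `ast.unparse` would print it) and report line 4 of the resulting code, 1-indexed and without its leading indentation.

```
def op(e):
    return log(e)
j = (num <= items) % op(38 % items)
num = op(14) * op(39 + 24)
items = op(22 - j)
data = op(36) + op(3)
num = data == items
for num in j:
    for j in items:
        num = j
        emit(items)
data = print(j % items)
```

Transformed code:
j = (num <= items) % log(38 % items)
num = log(14) * log(39 + 24)
items = log(22 - j)
data = log(36) + log(3)
num = data == items
for num in j:
    for j in items:
        num = j
        emit(items)
data = print(j % items)

data = log(36) + log(3)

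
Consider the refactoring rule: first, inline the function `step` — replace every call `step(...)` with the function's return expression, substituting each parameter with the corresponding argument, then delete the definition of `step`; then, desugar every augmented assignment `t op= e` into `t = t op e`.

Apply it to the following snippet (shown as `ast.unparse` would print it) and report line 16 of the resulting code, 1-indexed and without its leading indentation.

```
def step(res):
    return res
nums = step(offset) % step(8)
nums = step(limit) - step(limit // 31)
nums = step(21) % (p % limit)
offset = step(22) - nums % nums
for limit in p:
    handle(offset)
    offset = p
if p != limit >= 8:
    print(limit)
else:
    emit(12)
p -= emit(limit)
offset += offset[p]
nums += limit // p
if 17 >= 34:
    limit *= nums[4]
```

limit = limit * nums[4]

Transformed code:
nums = offset % 8
nums = limit - limit // 31
nums = 21 % (p % limit)
offset = 22 - nums % nums
for limit in p:
    handle(offset)
    offset = p
if p != limit >= 8:
    print(limit)
else:
    emit(12)
p = p - emit(limit)
offset = offset + offset[p]
nums = nums + limit // p
if 17 >= 34:
    limit = limit * nums[4]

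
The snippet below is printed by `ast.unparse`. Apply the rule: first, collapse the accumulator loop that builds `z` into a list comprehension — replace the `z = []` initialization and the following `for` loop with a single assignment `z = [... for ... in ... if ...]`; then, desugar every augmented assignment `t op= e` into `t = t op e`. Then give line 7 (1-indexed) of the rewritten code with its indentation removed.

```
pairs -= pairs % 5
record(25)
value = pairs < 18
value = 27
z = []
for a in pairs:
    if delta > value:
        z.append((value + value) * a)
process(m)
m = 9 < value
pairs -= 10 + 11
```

m = 9 < value

Transformed code:
pairs = pairs - pairs % 5
record(25)
value = pairs < 18
value = 27
z = [(value + value) * a for a in pairs if delta > value]
process(m)
m = 9 < value
pairs = pairs - (10 + 11)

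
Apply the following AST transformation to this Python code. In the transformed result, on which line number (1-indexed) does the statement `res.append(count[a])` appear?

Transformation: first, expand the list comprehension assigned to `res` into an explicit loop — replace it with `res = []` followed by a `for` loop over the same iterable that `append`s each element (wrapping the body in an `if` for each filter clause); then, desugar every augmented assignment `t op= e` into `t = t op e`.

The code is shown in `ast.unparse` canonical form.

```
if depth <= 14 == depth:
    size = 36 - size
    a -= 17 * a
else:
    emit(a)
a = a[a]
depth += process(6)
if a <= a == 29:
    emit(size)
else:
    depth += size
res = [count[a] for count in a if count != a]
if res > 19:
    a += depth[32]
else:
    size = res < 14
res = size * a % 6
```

Transformed code:
if depth <= 14 == depth:
    size = 36 - size
    a = a - 17 * a
else:
    emit(a)
a = a[a]
depth = depth + process(6)
if a <= a == 29:
    emit(size)
else:
    depth = depth + size
res = []
for count in a:
    if count != a:
        res.append(count[a])
if res > 19:
    a = a + depth[32]
else:
    size = res < 14
res = size * a % 6

15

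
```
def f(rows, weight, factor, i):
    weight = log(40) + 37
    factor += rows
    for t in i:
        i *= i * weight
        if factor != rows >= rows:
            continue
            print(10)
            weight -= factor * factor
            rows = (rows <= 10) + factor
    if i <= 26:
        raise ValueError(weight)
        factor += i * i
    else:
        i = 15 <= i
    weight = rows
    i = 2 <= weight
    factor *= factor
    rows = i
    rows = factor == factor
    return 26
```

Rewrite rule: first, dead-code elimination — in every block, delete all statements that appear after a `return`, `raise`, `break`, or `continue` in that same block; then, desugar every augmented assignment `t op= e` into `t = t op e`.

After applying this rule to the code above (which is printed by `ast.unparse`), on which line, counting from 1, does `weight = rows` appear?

Transformed code:
def f(rows, weight, factor, i):
    weight = log(40) + 37
    factor = factor + rows
    for t in i:
        i = i * (i * weight)
        if factor != rows >= rows:
            continue
    if i <= 26:
        raise ValueError(weight)
    else:
        i = 15 <= i
    weight = rows
    i = 2 <= weight
    factor = factor * factor
    rows = i
    rows = factor == factor
    return 26

12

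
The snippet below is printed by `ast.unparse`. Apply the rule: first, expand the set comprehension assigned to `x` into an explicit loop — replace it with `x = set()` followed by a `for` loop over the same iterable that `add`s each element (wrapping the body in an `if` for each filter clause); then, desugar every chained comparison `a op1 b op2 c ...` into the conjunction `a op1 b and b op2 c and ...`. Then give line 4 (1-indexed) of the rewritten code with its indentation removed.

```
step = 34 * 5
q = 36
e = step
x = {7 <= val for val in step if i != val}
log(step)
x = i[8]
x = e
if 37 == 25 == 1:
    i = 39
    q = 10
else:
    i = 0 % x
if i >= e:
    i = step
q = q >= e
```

Transformed code:
step = 34 * 5
q = 36
e = step
x = set()
for val in step:
    if i != val:
        x.add(7 <= val)
log(step)
x = i[8]
x = e
if 37 == 25 and 25 == 1:
    i = 39
    q = 10
else:
    i = 0 % x
if i >= e:
    i = step
q = q >= e

x = set()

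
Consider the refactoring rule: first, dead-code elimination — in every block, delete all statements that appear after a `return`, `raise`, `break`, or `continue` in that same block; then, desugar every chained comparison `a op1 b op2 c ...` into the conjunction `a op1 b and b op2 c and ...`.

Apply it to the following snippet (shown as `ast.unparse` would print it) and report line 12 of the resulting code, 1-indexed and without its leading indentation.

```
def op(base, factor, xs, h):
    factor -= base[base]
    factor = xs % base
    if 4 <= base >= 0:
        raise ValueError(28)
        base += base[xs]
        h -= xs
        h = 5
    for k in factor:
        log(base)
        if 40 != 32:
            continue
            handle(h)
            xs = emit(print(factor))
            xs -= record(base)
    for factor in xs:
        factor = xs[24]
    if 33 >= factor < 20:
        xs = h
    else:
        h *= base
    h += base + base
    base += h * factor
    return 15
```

if 33 >= factor and factor < 20:

Transformed code:
def op(base, factor, xs, h):
    factor -= base[base]
    factor = xs % base
    if 4 <= base and base >= 0:
        raise ValueError(28)
    for k in factor:
        log(base)
        if 40 != 32:
            continue
    for factor in xs:
        factor = xs[24]
    if 33 >= factor and factor < 20:
        xs = h
    else:
        h *= base
    h += base + base
    base += h * factor
    return 15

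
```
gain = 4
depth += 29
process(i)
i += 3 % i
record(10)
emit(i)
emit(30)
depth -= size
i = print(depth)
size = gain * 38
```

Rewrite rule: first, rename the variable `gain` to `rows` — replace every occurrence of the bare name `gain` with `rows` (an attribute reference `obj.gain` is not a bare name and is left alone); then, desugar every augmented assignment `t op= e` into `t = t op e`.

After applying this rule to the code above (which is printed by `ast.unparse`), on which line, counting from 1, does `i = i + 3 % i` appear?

Transformed code:
rows = 4
depth = depth + 29
process(i)
i = i + 3 % i
record(10)
emit(i)
emit(30)
depth = depth - size
i = print(depth)
size = rows * 38

4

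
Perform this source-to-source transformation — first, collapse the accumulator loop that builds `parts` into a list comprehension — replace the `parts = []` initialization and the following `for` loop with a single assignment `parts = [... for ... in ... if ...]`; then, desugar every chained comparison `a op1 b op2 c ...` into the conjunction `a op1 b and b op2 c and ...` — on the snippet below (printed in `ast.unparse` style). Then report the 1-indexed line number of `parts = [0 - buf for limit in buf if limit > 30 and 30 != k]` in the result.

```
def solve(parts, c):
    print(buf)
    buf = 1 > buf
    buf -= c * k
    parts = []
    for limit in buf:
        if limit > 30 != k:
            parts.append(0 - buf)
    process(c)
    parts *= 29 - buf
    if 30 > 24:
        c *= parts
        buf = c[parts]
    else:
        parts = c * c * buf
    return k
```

5

Transformed code:
def solve(parts, c):
    print(buf)
    buf = 1 > buf
    buf -= c * k
    parts = [0 - buf for limit in buf if limit > 30 and 30 != k]
    process(c)
    parts *= 29 - buf
    if 30 > 24:
        c *= parts
        buf = c[parts]
    else:
        parts = c * c * buf
    return k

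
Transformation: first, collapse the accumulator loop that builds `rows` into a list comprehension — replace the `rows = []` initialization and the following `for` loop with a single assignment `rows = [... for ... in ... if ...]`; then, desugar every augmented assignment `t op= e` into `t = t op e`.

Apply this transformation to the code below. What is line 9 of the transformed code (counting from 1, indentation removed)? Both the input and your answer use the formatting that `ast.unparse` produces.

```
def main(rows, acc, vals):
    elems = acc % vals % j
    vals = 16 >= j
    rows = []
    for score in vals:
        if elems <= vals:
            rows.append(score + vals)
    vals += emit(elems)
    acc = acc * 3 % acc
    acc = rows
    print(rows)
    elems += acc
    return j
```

elems = elems + acc

Transformed code:
def main(rows, acc, vals):
    elems = acc % vals % j
    vals = 16 >= j
    rows = [score + vals for score in vals if elems <= vals]
    vals = vals + emit(elems)
    acc = acc * 3 % acc
    acc = rows
    print(rows)
    elems = elems + acc
    return j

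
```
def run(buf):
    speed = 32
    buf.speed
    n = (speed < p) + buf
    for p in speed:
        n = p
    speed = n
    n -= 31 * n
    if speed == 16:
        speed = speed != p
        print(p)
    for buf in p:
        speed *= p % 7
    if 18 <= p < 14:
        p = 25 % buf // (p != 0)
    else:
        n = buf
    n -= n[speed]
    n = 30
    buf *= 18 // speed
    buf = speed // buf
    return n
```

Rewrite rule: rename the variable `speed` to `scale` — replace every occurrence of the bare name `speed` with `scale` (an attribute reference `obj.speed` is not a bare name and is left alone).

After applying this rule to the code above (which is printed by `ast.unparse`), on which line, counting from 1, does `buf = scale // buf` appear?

21

Transformed code:
def run(buf):
    scale = 32
    buf.speed
    n = (scale < p) + buf
    for p in scale:
        n = p
    scale = n
    n -= 31 * n
    if scale == 16:
        scale = scale != p
        print(p)
    for buf in p:
        scale *= p % 7
    if 18 <= p < 14:
        p = 25 % buf // (p != 0)
    else:
        n = buf
    n -= n[scale]
    n = 30
    buf *= 18 // scale
    buf = scale // buf
    return n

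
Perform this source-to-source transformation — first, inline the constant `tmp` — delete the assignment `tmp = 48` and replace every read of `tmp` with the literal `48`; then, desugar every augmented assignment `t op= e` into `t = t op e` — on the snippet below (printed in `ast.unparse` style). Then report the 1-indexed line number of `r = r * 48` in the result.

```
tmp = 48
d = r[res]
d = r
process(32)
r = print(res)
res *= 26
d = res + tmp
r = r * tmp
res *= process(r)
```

7

Transformed code:
d = r[res]
d = r
process(32)
r = print(res)
res = res * 26
d = res + 48
r = r * 48
res = res * process(r)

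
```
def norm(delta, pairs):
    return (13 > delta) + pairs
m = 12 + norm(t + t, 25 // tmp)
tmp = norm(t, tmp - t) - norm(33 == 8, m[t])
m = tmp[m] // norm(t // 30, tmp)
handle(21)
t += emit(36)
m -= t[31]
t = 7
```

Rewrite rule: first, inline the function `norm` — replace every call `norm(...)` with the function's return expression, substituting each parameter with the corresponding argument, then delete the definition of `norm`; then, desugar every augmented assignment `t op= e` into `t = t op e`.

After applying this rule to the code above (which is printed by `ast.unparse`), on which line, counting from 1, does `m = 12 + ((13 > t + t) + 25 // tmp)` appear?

Transformed code:
m = 12 + ((13 > t + t) + 25 // tmp)
tmp = (13 > t) + (tmp - t) - ((13 > (33 == 8)) + m[t])
m = tmp[m] // ((13 > t // 30) + tmp)
handle(21)
t = t + emit(36)
m = m - t[31]
t = 7

1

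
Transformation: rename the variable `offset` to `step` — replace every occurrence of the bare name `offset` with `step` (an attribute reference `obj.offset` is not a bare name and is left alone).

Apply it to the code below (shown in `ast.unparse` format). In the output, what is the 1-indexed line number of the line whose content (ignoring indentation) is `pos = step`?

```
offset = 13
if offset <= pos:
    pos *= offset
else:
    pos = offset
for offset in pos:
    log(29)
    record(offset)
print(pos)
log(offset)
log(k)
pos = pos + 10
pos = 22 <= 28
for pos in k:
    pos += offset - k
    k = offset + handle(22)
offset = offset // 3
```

5

Transformed code:
step = 13
if step <= pos:
    pos *= step
else:
    pos = step
for step in pos:
    log(29)
    record(step)
print(pos)
log(step)
log(k)
pos = pos + 10
pos = 22 <= 28
for pos in k:
    pos += step - k
    k = step + handle(22)
step = step // 3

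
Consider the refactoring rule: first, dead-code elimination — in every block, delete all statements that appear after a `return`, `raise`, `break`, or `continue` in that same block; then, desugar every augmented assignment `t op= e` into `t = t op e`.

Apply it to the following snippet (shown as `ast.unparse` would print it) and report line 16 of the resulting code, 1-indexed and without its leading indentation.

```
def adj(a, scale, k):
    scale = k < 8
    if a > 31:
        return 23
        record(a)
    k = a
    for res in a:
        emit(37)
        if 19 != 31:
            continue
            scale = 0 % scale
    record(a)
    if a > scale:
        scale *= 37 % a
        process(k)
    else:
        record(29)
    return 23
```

Transformed code:
def adj(a, scale, k):
    scale = k < 8
    if a > 31:
        return 23
    k = a
    for res in a:
        emit(37)
        if 19 != 31:
            continue
    record(a)
    if a > scale:
        scale = scale * (37 % a)
        process(k)
    else:
        record(29)
    return 23

return 23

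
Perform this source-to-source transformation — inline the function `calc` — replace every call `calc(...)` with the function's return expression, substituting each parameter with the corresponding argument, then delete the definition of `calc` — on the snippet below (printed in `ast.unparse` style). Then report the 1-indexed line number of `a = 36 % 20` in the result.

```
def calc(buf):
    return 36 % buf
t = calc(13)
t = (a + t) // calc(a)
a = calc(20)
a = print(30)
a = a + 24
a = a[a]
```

Transformed code:
t = 36 % 13
t = (a + t) // (36 % a)
a = 36 % 20
a = print(30)
a = a + 24
a = a[a]

3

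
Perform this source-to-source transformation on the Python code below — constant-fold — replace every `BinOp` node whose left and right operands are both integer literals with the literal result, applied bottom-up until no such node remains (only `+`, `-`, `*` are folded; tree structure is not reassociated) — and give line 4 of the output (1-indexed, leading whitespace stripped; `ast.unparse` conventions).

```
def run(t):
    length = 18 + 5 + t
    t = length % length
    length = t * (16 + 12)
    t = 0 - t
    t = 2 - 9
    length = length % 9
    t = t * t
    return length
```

length = t * 28

Transformed code:
def run(t):
    length = 23 + t
    t = length % length
    length = t * 28
    t = 0 - t
    t = -7
    length = length % 9
    t = t * t
    return length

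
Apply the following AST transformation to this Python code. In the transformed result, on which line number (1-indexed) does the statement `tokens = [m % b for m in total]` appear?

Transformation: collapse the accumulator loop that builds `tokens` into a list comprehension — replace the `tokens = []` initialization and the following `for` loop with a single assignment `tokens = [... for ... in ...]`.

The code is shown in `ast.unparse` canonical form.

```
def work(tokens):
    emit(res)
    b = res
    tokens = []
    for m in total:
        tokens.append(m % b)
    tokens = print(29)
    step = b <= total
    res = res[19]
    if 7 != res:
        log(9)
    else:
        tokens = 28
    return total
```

Transformed code:
def work(tokens):
    emit(res)
    b = res
    tokens = [m % b for m in total]
    tokens = print(29)
    step = b <= total
    res = res[19]
    if 7 != res:
        log(9)
    else:
        tokens = 28
    return total

4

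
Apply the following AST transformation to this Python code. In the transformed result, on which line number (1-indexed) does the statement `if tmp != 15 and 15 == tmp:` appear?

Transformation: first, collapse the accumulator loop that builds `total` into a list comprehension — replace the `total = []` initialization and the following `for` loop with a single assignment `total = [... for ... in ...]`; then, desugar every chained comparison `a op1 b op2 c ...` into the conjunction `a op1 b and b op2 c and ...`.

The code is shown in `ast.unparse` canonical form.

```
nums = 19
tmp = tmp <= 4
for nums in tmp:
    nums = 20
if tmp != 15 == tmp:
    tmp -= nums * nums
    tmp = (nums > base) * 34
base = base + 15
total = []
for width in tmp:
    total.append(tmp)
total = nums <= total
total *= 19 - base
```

5

Transformed code:
nums = 19
tmp = tmp <= 4
for nums in tmp:
    nums = 20
if tmp != 15 and 15 == tmp:
    tmp -= nums * nums
    tmp = (nums > base) * 34
base = base + 15
total = [tmp for width in tmp]
total = nums <= total
total *= 19 - base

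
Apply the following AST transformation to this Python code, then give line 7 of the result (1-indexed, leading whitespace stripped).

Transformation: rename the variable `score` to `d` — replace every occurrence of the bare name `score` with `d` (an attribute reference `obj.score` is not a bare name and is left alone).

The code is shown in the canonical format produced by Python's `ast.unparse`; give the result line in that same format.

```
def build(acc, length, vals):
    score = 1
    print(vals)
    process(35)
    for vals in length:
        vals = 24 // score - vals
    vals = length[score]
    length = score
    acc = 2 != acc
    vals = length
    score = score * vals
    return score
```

vals = length[d]

Transformed code:
def build(acc, length, vals):
    d = 1
    print(vals)
    process(35)
    for vals in length:
        vals = 24 // d - vals
    vals = length[d]
    length = d
    acc = 2 != acc
    vals = length
    d = d * vals
    return d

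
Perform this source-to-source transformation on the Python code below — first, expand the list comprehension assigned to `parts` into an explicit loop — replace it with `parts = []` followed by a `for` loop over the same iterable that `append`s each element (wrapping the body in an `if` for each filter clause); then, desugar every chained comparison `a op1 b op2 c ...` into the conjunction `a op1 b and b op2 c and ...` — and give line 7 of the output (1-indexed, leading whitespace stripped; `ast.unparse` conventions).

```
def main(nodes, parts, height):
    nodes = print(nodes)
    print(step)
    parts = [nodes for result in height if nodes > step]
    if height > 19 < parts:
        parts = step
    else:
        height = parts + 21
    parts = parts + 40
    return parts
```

Transformed code:
def main(nodes, parts, height):
    nodes = print(nodes)
    print(step)
    parts = []
    for result in height:
        if nodes > step:
            parts.append(nodes)
    if height > 19 and 19 < parts:
        parts = step
    else:
        height = parts + 21
    parts = parts + 40
    return parts

parts.append(nodes)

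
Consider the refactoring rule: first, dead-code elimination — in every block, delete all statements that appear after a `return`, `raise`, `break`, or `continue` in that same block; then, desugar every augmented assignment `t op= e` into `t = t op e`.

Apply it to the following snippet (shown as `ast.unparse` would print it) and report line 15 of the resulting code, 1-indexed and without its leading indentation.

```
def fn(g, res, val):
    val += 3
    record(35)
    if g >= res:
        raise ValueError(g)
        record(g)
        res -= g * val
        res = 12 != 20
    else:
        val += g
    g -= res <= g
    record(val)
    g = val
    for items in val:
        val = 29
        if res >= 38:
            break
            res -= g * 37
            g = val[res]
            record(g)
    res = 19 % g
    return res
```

res = 19 % g

Transformed code:
def fn(g, res, val):
    val = val + 3
    record(35)
    if g >= res:
        raise ValueError(g)
    else:
        val = val + g
    g = g - (res <= g)
    record(val)
    g = val
    for items in val:
        val = 29
        if res >= 38:
            break
    res = 19 % g
    return res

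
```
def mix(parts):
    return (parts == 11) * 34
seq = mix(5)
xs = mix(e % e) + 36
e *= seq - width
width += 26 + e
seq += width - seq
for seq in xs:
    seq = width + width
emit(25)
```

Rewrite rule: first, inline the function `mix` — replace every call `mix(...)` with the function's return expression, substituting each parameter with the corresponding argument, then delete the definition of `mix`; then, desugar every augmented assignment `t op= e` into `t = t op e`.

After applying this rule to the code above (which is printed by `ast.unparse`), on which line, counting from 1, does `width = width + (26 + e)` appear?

4

Transformed code:
seq = (5 == 11) * 34
xs = (e % e == 11) * 34 + 36
e = e * (seq - width)
width = width + (26 + e)
seq = seq + (width - seq)
for seq in xs:
    seq = width + width
emit(25)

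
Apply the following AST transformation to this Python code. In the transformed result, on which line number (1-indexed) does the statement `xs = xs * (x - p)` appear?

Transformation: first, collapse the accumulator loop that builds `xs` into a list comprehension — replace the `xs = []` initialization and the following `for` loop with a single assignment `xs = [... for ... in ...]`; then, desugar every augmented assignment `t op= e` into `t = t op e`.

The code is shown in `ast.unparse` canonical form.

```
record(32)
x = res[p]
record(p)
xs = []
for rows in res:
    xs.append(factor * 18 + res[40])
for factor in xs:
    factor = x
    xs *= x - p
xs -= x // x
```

7

Transformed code:
record(32)
x = res[p]
record(p)
xs = [factor * 18 + res[40] for rows in res]
for factor in xs:
    factor = x
    xs = xs * (x - p)
xs = xs - x // x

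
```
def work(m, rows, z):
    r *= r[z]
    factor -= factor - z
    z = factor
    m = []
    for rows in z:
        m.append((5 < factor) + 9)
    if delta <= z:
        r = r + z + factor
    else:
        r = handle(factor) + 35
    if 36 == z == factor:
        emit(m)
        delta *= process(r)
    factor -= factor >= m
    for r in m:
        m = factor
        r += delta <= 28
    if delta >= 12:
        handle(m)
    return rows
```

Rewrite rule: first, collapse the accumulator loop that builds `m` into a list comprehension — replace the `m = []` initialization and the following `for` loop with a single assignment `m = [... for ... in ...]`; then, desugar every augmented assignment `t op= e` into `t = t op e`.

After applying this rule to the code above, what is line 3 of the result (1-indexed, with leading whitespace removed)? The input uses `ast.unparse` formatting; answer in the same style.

Transformed code:
def work(m, rows, z):
    r = r * r[z]
    factor = factor - (factor - z)
    z = factor
    m = [(5 < factor) + 9 for rows in z]
    if delta <= z:
        r = r + z + factor
    else:
        r = handle(factor) + 35
    if 36 == z == factor:
        emit(m)
        delta = delta * process(r)
    factor = factor - (factor >= m)
    for r in m:
        m = factor
        r = r + (delta <= 28)
    if delta >= 12:
        handle(m)
    return rows

factor = factor - (factor - z)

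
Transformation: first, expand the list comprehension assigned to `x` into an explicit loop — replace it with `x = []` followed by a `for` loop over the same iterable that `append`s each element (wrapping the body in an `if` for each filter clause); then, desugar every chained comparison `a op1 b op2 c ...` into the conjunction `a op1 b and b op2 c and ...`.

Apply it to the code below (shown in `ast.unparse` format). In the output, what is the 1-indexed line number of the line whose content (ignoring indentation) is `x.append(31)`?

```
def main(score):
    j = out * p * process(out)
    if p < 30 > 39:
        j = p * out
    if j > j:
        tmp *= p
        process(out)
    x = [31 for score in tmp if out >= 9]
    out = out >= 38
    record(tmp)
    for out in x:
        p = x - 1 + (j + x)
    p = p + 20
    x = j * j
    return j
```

11

Transformed code:
def main(score):
    j = out * p * process(out)
    if p < 30 and 30 > 39:
        j = p * out
    if j > j:
        tmp *= p
        process(out)
    x = []
    for score in tmp:
        if out >= 9:
            x.append(31)
    out = out >= 38
    record(tmp)
    for out in x:
        p = x - 1 + (j + x)
    p = p + 20
    x = j * j
    return j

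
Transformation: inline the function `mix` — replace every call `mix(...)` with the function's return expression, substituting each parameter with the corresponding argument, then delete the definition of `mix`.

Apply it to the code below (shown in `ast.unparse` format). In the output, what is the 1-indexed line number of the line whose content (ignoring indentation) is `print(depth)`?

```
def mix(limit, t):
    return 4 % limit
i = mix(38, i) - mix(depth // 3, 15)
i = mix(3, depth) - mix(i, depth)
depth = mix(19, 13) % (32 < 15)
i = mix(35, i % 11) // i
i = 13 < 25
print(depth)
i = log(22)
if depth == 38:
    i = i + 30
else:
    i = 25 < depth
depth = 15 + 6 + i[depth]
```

6

Transformed code:
i = 4 % 38 - 4 % (depth // 3)
i = 4 % 3 - 4 % i
depth = 4 % 19 % (32 < 15)
i = 4 % 35 // i
i = 13 < 25
print(depth)
i = log(22)
if depth == 38:
    i = i + 30
else:
    i = 25 < depth
depth = 15 + 6 + i[depth]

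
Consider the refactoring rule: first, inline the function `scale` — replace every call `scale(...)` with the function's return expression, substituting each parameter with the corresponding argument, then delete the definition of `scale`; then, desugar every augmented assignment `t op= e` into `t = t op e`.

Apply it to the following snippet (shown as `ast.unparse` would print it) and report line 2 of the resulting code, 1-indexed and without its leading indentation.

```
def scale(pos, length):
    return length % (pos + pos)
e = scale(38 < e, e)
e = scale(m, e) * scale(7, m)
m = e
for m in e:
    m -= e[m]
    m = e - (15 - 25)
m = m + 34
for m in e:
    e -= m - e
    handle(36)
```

e = e % (m + m) * (m % (7 + 7))

Transformed code:
e = e % ((38 < e) + (38 < e))
e = e % (m + m) * (m % (7 + 7))
m = e
for m in e:
    m = m - e[m]
    m = e - (15 - 25)
m = m + 34
for m in e:
    e = e - (m - e)
    handle(36)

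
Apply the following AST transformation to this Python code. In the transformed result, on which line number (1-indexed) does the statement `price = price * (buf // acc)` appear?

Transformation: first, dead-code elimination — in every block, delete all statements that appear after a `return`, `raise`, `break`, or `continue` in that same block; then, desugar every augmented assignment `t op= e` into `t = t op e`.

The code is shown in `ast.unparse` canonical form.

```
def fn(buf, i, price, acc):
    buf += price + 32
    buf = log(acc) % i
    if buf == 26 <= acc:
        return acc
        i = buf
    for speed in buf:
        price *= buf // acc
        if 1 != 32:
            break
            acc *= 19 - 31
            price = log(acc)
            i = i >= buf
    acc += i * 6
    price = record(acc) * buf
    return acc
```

7

Transformed code:
def fn(buf, i, price, acc):
    buf = buf + (price + 32)
    buf = log(acc) % i
    if buf == 26 <= acc:
        return acc
    for speed in buf:
        price = price * (buf // acc)
        if 1 != 32:
            break
    acc = acc + i * 6
    price = record(acc) * buf
    return acc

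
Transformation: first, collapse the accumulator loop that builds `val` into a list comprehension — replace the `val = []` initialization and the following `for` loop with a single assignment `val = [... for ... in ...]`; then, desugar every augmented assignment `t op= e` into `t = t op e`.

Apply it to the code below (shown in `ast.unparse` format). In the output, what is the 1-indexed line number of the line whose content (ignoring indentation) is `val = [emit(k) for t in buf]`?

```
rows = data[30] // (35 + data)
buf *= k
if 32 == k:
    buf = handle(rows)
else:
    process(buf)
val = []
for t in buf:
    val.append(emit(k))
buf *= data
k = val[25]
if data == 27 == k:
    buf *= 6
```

7

Transformed code:
rows = data[30] // (35 + data)
buf = buf * k
if 32 == k:
    buf = handle(rows)
else:
    process(buf)
val = [emit(k) for t in buf]
buf = buf * data
k = val[25]
if data == 27 == k:
    buf = buf * 6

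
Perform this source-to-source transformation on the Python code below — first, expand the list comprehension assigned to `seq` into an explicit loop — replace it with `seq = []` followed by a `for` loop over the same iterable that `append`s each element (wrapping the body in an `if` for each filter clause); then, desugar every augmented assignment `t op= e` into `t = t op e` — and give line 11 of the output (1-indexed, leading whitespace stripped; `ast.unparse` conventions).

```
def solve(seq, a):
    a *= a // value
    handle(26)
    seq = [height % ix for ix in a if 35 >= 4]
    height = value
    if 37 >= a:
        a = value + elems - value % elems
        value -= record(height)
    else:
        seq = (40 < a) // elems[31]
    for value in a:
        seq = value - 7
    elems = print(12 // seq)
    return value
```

value = value - record(height)

Transformed code:
def solve(seq, a):
    a = a * (a // value)
    handle(26)
    seq = []
    for ix in a:
        if 35 >= 4:
            seq.append(height % ix)
    height = value
    if 37 >= a:
        a = value + elems - value % elems
        value = value - record(height)
    else:
        seq = (40 < a) // elems[31]
    for value in a:
        seq = value - 7
    elems = print(12 // seq)
    return value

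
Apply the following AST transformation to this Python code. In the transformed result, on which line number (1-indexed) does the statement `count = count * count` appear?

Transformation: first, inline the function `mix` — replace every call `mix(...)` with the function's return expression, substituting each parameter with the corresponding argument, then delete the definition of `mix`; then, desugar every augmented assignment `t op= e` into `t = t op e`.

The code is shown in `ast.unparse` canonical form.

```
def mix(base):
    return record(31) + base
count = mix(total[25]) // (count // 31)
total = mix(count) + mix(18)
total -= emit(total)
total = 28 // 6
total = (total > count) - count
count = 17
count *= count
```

Transformed code:
count = (record(31) + total[25]) // (count // 31)
total = record(31) + count + (record(31) + 18)
total = total - emit(total)
total = 28 // 6
total = (total > count) - count
count = 17
count = count * count

7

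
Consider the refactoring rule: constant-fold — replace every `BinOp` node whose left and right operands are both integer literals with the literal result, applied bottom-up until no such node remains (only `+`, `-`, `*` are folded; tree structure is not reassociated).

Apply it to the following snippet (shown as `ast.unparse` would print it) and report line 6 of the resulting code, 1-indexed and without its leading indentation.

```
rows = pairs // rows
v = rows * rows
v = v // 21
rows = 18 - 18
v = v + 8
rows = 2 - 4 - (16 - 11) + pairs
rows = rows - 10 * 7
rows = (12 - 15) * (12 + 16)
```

rows = -7 + pairs

Transformed code:
rows = pairs // rows
v = rows * rows
v = v // 21
rows = 0
v = v + 8
rows = -7 + pairs
rows = rows - 70
rows = -84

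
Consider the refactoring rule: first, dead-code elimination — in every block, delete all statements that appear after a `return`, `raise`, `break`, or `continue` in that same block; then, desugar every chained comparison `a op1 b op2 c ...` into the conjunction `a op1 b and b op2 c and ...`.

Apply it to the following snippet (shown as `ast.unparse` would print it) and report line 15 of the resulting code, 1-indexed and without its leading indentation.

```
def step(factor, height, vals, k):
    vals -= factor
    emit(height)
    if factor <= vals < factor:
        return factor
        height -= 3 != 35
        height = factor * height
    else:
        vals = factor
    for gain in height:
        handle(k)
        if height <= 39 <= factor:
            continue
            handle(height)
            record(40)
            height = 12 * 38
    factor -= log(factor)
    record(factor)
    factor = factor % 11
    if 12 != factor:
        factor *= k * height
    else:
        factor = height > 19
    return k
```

if 12 != factor:

Transformed code:
def step(factor, height, vals, k):
    vals -= factor
    emit(height)
    if factor <= vals and vals < factor:
        return factor
    else:
        vals = factor
    for gain in height:
        handle(k)
        if height <= 39 and 39 <= factor:
            continue
    factor -= log(factor)
    record(factor)
    factor = factor % 11
    if 12 != factor:
        factor *= k * height
    else:
        factor = height > 19
    return k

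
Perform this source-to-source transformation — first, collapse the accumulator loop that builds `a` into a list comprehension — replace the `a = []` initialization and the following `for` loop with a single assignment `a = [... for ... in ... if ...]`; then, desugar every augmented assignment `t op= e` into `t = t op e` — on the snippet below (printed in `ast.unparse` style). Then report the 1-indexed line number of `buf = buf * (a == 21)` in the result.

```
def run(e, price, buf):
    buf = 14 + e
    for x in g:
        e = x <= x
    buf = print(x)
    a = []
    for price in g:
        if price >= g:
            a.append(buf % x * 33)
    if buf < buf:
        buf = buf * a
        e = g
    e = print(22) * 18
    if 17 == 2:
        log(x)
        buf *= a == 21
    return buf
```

Transformed code:
def run(e, price, buf):
    buf = 14 + e
    for x in g:
        e = x <= x
    buf = print(x)
    a = [buf % x * 33 for price in g if price >= g]
    if buf < buf:
        buf = buf * a
        e = g
    e = print(22) * 18
    if 17 == 2:
        log(x)
        buf = buf * (a == 21)
    return buf

13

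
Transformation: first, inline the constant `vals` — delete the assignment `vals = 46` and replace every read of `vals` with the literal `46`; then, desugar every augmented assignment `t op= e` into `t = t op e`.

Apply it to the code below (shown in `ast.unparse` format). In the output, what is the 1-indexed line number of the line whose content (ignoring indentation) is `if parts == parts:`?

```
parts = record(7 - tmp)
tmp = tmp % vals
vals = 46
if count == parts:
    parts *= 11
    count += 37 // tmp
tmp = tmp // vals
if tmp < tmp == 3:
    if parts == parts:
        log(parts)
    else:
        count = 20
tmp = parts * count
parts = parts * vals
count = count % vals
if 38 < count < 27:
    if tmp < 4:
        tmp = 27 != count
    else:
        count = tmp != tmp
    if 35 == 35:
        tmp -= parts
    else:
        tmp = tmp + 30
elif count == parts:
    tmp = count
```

Transformed code:
parts = record(7 - tmp)
tmp = tmp % 46
if count == parts:
    parts = parts * 11
    count = count + 37 // tmp
tmp = tmp // 46
if tmp < tmp == 3:
    if parts == parts:
        log(parts)
    else:
        count = 20
tmp = parts * count
parts = parts * 46
count = count % 46
if 38 < count < 27:
    if tmp < 4:
        tmp = 27 != count
    else:
        count = tmp != tmp
    if 35 == 35:
        tmp = tmp - parts
    else:
        tmp = tmp + 30
elif count == parts:
    tmp = count

8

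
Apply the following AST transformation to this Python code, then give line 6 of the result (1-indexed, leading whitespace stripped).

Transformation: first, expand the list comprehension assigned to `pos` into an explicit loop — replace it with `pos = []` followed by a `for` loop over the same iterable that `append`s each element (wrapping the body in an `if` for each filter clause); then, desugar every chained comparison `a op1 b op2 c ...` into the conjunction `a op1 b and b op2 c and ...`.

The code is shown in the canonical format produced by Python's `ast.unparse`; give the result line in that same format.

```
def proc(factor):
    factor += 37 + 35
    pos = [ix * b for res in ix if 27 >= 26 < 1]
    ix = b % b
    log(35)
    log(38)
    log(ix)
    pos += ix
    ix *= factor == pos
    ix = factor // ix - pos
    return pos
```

Transformed code:
def proc(factor):
    factor += 37 + 35
    pos = []
    for res in ix:
        if 27 >= 26 and 26 < 1:
            pos.append(ix * b)
    ix = b % b
    log(35)
    log(38)
    log(ix)
    pos += ix
    ix *= factor == pos
    ix = factor // ix - pos
    return pos

pos.append(ix * b)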